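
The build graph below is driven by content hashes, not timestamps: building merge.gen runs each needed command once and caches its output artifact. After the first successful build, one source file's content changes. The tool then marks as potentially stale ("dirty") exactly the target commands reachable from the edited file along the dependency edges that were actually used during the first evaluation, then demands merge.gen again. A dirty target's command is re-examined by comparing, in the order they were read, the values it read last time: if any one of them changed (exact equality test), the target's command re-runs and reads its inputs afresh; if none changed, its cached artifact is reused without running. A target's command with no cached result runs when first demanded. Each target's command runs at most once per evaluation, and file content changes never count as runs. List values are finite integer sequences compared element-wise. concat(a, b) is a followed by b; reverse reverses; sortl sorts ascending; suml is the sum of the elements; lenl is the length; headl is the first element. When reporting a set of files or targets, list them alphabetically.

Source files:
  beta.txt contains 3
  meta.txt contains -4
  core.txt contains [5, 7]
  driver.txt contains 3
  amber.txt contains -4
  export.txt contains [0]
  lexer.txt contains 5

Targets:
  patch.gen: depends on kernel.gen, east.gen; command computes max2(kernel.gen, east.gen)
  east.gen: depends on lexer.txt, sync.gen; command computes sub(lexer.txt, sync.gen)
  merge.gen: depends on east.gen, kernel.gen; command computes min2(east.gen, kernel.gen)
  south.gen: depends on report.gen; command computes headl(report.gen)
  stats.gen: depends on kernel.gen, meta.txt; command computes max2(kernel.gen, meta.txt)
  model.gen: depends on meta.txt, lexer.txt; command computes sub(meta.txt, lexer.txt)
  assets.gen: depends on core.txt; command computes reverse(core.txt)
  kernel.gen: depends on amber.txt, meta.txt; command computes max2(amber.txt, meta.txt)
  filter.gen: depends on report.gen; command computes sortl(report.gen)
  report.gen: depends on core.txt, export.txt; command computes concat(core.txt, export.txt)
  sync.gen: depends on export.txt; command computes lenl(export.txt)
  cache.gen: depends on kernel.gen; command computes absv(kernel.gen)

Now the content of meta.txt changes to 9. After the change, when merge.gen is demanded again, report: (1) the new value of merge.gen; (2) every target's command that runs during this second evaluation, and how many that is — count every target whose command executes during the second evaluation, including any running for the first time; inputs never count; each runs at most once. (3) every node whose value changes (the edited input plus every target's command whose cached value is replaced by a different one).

merge.gen now evaluates to 4.
Run set: kernel.gen, merge.gen (2 run).
Changed values: kernel.gen, merge.gen, meta.txt.

Initial pass — values computed on the first demand:
  kernel.gen = max2(-4, -4) = -4
  sync.gen = lenl([0]) = 1
  east.gen = sub(5, 1) = 4
  merge.gen = min2(4, -4) = -4

Second demand — change propagation:
  kernel.gen: re-runs because meta.txt -4->9; new result 9.
  merge.gen: re-runs because kernel.gen -4->9; new result 4.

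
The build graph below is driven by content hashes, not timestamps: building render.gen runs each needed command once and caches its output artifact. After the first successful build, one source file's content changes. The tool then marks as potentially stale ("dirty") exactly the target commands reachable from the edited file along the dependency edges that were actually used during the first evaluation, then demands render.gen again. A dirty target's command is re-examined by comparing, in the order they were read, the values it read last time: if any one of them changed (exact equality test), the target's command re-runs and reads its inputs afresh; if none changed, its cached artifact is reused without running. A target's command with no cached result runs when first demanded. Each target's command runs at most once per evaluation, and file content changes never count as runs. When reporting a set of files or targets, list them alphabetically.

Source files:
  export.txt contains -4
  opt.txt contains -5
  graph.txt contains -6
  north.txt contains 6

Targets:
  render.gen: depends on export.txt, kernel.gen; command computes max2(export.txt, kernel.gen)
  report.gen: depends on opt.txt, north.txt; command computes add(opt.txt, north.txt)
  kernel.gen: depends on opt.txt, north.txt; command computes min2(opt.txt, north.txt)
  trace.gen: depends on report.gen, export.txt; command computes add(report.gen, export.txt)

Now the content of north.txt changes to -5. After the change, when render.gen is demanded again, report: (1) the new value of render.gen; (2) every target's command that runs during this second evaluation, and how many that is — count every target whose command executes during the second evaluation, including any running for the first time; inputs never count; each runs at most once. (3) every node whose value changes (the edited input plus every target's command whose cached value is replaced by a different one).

render.gen now evaluates to -4.
Run set: kernel.gen (1 run).
Changed values: north.txt.
The important point: kernel.gen recomputes to an identical value, and the output ends up unchanged.

Initial pass — values computed on the first demand:
  kernel.gen = min2(-5, 6) = -5
  render.gen = max2(-4, -5) = -4

Second demand — change propagation:
  kernel.gen: re-runs because north.txt 6->-5; new result -5 (unchanged).
  render.gen: re-examined; everything it read last time is the same (export.txt unchanged, kernel.gen unchanged) — cache -4 kept, no run.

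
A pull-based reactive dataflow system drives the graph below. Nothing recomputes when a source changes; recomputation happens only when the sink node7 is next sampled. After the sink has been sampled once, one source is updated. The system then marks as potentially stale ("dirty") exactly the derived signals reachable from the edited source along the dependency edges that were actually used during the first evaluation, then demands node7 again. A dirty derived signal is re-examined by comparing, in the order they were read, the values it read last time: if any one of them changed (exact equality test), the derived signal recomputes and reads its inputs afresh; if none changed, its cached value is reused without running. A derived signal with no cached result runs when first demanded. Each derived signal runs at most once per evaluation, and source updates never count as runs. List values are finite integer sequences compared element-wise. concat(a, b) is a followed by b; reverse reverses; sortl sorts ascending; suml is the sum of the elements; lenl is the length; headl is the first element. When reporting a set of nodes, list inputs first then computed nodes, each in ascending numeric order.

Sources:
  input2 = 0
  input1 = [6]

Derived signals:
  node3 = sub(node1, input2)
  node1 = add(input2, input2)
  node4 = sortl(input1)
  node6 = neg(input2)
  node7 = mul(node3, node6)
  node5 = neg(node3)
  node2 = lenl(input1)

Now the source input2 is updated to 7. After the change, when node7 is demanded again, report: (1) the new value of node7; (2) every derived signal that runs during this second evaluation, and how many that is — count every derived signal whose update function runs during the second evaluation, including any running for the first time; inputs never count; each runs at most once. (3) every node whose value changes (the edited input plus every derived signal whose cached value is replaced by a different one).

New value of node7: -49.
Derived signals that run: node1, node3, node6, node7 — 4 in total.
Values that change: input2, node1, node3, node6, node7.

First evaluation (everything demanded from the output):
  node1 = add(0, 0) = 0
  node3 = sub(0, 0) = 0
  node6 = neg(0) = 0
  node7 = mul(0, 0) = 0

Propagation after the edit:
  node1: runs — input2 0->7; input2 0->7; result 14.
  node3: runs — node1 0->14; input2 0->7; result 7.
  node6: runs — input2 0->7; result -7.
  node7: runs — node3 0->7; node6 0->-7; result -49.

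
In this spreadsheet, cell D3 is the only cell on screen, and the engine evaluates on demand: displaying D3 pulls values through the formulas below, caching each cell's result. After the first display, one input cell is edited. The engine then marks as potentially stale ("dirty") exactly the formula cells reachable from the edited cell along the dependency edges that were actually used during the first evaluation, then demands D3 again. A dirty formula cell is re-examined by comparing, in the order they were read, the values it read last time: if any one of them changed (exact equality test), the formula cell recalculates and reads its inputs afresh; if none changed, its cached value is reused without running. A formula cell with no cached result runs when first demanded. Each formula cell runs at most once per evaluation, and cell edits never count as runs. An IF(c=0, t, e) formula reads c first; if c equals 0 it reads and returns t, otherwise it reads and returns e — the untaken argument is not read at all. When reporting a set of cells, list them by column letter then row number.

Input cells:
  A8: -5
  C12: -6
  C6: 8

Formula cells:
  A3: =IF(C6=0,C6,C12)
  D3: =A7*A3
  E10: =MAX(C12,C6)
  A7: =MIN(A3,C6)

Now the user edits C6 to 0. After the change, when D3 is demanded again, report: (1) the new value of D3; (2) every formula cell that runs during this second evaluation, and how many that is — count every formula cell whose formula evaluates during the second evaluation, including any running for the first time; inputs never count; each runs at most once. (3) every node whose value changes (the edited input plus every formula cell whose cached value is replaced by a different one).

D3 now evaluates to 0.
Run set: A3, A7, D3 (3 run).
Changed values: A3, A7, C6, D3.

Initial pass — values computed on the first demand:
  A3 = IF(C6=0: C6=8 -> else branch C12) = -6
  A7 = MIN(-6, 8) = -6
  D3 = -6 * -6 = 36

Second demand — change propagation:
  A3: re-runs because C6 8->0; new result 0.
  A7: re-runs because A3 -6->0; C6 8->0; new result 0.
  D3: re-runs because A7 -6->0; A3 -6->0; new result 0.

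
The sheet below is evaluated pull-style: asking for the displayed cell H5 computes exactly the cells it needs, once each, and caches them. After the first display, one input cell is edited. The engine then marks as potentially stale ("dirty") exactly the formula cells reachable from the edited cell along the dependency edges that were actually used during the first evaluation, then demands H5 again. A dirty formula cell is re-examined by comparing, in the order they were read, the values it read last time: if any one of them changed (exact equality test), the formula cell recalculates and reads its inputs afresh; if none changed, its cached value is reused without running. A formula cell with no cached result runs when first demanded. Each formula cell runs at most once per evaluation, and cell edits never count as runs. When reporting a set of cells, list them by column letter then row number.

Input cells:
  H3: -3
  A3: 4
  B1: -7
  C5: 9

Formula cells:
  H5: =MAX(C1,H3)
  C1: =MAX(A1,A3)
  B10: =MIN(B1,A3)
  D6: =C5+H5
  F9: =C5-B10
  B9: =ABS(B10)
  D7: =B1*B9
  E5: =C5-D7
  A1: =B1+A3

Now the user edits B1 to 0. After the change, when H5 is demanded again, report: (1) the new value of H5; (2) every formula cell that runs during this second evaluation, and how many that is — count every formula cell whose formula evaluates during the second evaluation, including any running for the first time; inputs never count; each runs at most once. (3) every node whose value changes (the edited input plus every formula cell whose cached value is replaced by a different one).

First demand of the output computes:
  A1 = -7 + 4 = -3
  C1 = MAX(-3, 4) = 4
  H5 = MAX(4, -3) = 4

After the edit, cleaning proceeds:
  A1: a read changed (B1 -7->0) — executes, giving 4.
  C1: a read changed (A1 -3->4) — executes, giving 4 — identical to its old value.
  H5: dirty, but its reads are unchanged (C1 unchanged, H3 unchanged); cached 4 stands.

Note the absorption at C1: it re-runs yet its value is the same, leaving the output's value untouched.

Demanding H5 again yields 4.
2 formula cells run: A1, C1.
The nodes whose values change: A1, B1.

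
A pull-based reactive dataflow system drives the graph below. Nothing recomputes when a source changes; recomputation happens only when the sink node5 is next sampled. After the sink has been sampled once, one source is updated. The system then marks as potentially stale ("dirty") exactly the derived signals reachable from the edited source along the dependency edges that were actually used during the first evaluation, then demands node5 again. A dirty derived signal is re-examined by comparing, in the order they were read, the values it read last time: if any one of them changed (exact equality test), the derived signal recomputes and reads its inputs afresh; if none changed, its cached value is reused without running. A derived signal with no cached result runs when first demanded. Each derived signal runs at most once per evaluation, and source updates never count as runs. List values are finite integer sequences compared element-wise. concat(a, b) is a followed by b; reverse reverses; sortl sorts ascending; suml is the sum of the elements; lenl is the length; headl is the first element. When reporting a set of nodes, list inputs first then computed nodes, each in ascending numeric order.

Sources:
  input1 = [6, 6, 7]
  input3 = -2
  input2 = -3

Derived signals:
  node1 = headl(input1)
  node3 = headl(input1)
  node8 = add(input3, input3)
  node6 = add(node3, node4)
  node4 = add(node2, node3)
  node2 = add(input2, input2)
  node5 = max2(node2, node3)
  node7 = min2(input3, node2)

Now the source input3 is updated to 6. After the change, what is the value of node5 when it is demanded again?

New value of node5: 6.
Key observation: input3 is never demanded by the output, so the edit triggers no recomputation at all.

First evaluation (everything demanded from the output):
  node2 = add(-3, -3) = -6
  node3 = headl([6, 6, 7]) = 6
  node5 = max2(-6, 6) = 6

Propagation after the edit:
  input3 feeds no computation that the output demands — nothing is marked dirty and nothing runs.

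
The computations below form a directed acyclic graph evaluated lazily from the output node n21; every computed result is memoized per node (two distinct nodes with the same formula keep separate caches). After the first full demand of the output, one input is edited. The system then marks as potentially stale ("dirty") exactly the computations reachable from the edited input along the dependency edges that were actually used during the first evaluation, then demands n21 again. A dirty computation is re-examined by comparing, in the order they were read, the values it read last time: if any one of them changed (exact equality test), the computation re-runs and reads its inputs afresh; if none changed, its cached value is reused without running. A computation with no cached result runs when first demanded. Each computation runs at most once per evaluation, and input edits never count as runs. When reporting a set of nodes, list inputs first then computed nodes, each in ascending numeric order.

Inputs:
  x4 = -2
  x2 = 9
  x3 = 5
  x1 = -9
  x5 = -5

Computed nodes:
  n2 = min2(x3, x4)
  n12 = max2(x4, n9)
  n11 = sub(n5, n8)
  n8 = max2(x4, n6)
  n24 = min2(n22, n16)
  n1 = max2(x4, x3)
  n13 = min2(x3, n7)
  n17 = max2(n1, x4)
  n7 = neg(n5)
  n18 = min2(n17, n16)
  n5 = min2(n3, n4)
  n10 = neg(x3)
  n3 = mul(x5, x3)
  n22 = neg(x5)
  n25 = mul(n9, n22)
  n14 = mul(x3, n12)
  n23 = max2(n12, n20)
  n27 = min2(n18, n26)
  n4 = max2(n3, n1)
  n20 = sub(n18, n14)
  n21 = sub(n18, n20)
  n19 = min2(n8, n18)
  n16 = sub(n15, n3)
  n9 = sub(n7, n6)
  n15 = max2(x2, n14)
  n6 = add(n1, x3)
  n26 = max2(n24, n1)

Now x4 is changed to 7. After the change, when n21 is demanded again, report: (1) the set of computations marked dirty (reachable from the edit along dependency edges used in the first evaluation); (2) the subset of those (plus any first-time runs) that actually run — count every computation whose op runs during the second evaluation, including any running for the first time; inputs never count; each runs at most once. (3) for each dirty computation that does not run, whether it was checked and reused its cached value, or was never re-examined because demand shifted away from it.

The edit dirties: n1, n4, n5, n6, n7, n9, n12, n14, n15, n16, n17, n18, n20, n21.
13 computations run: n1, n4, n5, n6, n9, n12, n14, n15, n16, n17, n18, n20, n21.
Cache hits after checking: n7.
Note where the cutoff bites: n7 is checked, finds nothing changed, and keeps its cache.

First demand of the output computes:
  n1 = max2(-2, 5) = 5
  n3 = mul(-5, 5) = -25
  n4 = max2(-25, 5) = 5
  n5 = min2(-25, 5) = -25
  n6 = add(5, 5) = 10
  n7 = neg(-25) = 25
  n9 = sub(25, 10) = 15
  n12 = max2(-2, 15) = 15
  n14 = mul(5, 15) = 75
  n15 = max2(9, 75) = 75
  n16 = sub(75, -25) = 100
  n17 = max2(5, -2) = 5
  n18 = min2(5, 100) = 5
  n20 = sub(5, 75) = -70
  n21 = sub(5, -70) = 75

After the edit, cleaning proceeds:
  n1: a read changed (x4 -2->7) — executes, giving 7.
  n4: a read changed (n1 5->7) — executes, giving 7.
  n5: a read changed (n4 5->7) — executes, giving -25 — identical to its old value.
  n6: a read changed (n1 5->7) — executes, giving 12.
  n7: dirty, but its reads are unchanged (n5 unchanged); cached 25 stands.
  n9: a read changed (n6 10->12) — executes, giving 13.
  n12: a read changed (x4 -2->7; n9 15->13) — executes, giving 13.
  n14: a read changed (n12 15->13) — executes, giving 65.
  n15: a read changed (n14 75->65) — executes, giving 65.
  n16: a read changed (n15 75->65) — executes, giving 90.
  n17: a read changed (n1 5->7; x4 -2->7) — executes, giving 7.
  n18: a read changed (n17 5->7; n16 100->90) — executes, giving 7.
  n20: a read changed (n18 5->7; n14 75->65) — executes, giving -58.
  n21: a read changed (n18 5->7; n20 -70->-58) — executes, giving 65.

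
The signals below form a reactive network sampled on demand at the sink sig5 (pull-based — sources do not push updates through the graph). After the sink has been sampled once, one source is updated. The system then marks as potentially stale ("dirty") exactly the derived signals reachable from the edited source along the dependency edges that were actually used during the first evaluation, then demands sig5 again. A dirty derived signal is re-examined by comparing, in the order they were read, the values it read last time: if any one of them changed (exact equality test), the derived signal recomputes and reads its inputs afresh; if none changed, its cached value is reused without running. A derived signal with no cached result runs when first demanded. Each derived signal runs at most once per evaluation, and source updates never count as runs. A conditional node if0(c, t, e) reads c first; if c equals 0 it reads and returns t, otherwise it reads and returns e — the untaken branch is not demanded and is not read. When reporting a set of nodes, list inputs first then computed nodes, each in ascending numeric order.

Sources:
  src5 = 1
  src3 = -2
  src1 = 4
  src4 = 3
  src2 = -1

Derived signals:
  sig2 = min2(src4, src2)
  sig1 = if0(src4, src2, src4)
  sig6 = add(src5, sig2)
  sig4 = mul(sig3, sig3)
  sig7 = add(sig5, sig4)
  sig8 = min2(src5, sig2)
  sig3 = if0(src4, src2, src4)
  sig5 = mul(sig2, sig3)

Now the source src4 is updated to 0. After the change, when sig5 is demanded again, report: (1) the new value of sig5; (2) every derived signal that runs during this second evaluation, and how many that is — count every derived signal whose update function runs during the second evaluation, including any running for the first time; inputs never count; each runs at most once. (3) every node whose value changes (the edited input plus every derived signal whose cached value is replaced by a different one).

Initial pass — values computed on the first demand:
  sig2 = min2(3, -1) = -1
  sig3 = if0(src4=3 -> else branch src4) = 3
  sig5 = mul(-1, 3) = -3

Second demand — change propagation:
  sig2: re-runs because src4 3->0; new result -1 (unchanged).
  sig3: re-runs because src4 3->0; src4 3->0; new result -1.
  sig5: re-runs because sig3 3->-1; new result 1.

sig5 now evaluates to 1.
Run set: sig2, sig3, sig5 (3 run).
Changed values: src4, sig3, sig5.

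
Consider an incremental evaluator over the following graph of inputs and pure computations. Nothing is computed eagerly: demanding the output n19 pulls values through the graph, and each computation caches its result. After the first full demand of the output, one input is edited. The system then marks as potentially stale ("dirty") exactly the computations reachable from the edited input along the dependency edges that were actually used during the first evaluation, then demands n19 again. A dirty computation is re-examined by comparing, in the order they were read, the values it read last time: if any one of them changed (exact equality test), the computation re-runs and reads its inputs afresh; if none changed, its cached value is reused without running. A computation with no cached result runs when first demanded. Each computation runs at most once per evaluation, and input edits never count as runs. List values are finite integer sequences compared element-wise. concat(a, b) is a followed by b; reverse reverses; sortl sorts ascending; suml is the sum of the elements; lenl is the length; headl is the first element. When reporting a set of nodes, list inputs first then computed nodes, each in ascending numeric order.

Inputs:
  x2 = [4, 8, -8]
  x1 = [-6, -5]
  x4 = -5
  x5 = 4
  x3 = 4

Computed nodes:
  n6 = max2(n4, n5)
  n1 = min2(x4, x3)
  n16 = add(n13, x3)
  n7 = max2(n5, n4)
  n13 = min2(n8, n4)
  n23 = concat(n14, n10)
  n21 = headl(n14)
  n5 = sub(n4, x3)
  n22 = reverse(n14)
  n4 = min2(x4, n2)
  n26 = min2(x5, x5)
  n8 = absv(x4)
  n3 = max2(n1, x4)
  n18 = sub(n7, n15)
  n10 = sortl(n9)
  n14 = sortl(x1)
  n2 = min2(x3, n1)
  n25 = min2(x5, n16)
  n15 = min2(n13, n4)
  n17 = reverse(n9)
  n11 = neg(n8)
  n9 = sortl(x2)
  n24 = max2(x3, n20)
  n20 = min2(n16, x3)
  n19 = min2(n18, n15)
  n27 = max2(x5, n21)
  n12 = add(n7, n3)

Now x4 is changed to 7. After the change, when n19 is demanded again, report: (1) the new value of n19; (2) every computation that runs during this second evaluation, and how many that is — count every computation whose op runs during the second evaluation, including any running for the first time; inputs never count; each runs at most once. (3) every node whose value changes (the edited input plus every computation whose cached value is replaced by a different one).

Initial pass — values computed on the first demand:
  n1 = min2(-5, 4) = -5
  n2 = min2(4, -5) = -5
  n4 = min2(-5, -5) = -5
  n5 = sub(-5, 4) = -9
  n7 = max2(-9, -5) = -5
  n8 = absv(-5) = 5
  n13 = min2(5, -5) = -5
  n15 = min2(-5, -5) = -5
  n18 = sub(-5, -5) = 0
  n19 = min2(0, -5) = -5

Second demand — change propagation:
  n1: re-runs because x4 -5->7; new result 4.
  n2: re-runs because n1 -5->4; new result 4.
  n4: re-runs because x4 -5->7; n2 -5->4; new result 4.
  n5: re-runs because n4 -5->4; new result 0.
  n7: re-runs because n5 -9->0; n4 -5->4; new result 4.
  n8: re-runs because x4 -5->7; new result 7.
  n13: re-runs because n8 5->7; n4 -5->4; new result 4.
  n15: re-runs because n13 -5->4; n4 -5->4; new result 4.
  n18: re-runs because n7 -5->4; n15 -5->4; new result 0 (unchanged).
  n19: re-runs because n15 -5->4; new result 0.

n19 now evaluates to 0.
Run set: n1, n2, n4, n5, n7, n8, n13, n15, n18, n19 (10 run).
Changed values: x4, n1, n2, n4, n5, n7, n8, n13, n15, n19.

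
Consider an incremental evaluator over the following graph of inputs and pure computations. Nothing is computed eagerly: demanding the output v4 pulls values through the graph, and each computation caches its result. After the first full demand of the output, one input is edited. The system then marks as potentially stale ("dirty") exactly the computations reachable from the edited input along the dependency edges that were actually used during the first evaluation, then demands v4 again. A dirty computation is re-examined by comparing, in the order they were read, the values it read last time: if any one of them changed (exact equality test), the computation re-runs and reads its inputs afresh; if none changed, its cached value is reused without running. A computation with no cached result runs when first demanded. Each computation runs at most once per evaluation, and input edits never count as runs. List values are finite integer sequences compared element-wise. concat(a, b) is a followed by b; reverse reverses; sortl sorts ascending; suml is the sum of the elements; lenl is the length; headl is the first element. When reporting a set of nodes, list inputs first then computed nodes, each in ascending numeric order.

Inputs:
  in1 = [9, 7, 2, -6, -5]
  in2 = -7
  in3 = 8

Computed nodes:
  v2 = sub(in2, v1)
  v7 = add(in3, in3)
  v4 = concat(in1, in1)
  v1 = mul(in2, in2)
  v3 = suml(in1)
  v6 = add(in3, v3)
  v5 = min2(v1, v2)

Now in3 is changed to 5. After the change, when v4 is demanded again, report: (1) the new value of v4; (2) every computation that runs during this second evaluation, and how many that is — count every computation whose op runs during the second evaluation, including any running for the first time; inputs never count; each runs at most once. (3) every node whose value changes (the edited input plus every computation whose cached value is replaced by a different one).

Initial pass — values computed on the first demand:
  v4 = concat([9, 7, 2, -6, -5], [9, 7, 2, -6, -5]) = [9, 7, 2, -6, -5, 9, 7, 2, -6, -5]

Second demand — change propagation:
  no demanded computation ever read in3, so the edit dirties nothing and nothing runs.

The important point: nothing the output needs ever reads in3, so the edit is invisible to it.

v4 now evaluates to [9, 7, 2, -6, -5, 9, 7, 2, -6, -5].
Run set: none (0 run).
Changed values: in3.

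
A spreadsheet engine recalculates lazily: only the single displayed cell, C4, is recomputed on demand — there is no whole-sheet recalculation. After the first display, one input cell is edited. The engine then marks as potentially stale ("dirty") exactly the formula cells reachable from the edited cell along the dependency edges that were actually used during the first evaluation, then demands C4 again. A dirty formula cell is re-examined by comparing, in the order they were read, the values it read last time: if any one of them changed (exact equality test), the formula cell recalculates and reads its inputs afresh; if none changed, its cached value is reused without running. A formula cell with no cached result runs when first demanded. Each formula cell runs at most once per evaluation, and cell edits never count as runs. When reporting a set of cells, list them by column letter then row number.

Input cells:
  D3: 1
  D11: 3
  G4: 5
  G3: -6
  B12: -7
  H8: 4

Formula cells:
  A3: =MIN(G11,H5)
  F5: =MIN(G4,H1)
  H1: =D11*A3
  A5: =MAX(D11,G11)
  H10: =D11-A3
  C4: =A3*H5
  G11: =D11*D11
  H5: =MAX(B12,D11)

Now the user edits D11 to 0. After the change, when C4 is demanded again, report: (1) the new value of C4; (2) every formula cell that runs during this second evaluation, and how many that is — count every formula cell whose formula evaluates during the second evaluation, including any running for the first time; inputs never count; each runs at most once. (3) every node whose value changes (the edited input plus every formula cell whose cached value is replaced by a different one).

First evaluation (everything demanded from the output):
  G11 = 3 * 3 = 9
  H5 = MAX(-7, 3) = 3
  A3 = MIN(9, 3) = 3
  C4 = 3 * 3 = 9

Propagation after the edit:
  G11: runs — D11 3->0; D11 3->0; result 0.
  H5: runs — D11 3->0; result 0.
  A3: runs — G11 9->0; H5 3->0; result 0.
  C4: runs — A3 3->0; H5 3->0; result 0.

New value of C4: 0.
Formula cells that run: A3, C4, G11, H5 — 4 in total.
Values that change: A3, C4, D11, G11, H5.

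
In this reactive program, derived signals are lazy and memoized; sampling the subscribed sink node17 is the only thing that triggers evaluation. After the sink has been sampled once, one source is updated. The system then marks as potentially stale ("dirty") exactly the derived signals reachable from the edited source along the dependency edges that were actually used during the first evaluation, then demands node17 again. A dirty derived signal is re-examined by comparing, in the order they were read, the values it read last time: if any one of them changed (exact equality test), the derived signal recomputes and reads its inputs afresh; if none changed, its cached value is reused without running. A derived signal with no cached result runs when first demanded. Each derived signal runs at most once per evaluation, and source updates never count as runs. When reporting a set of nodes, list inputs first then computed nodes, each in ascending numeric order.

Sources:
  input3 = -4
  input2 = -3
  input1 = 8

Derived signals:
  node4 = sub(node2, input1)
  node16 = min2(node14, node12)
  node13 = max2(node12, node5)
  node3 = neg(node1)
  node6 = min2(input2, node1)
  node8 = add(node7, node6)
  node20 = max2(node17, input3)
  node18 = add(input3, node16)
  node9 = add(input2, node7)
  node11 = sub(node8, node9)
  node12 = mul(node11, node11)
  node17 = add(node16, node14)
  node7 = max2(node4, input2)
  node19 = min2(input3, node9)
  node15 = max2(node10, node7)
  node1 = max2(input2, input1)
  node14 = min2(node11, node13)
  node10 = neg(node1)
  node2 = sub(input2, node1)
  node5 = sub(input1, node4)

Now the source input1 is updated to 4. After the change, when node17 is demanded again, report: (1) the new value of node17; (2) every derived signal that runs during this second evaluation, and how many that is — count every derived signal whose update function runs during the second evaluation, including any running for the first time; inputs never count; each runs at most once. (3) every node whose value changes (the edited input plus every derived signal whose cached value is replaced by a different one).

Demanding node17 again yields 0.
8 derived signals run: node1, node2, node4, node5, node6, node7, node13, node14.
The nodes whose values change: input1, node1, node2, node4, node5, node13.
Note where the cutoff bites: node8 is checked, finds nothing changed, and keeps its cache.

First demand of the output computes:
  node1 = max2(-3, 8) = 8
  node2 = sub(-3, 8) = -11
  node4 = sub(-11, 8) = -19
  node5 = sub(8, -19) = 27
  node6 = min2(-3, 8) = -3
  node7 = max2(-19, -3) = -3
  node8 = add(-3, -3) = -6
  node9 = add(-3, -3) = -6
  node11 = sub(-6, -6) = 0
  node12 = mul(0, 0) = 0
  node13 = max2(0, 27) = 27
  node14 = min2(0, 27) = 0
  node16 = min2(0, 0) = 0
  node17 = add(0, 0) = 0

After the edit, cleaning proceeds:
  node1: a read changed (input1 8->4) — executes, giving 4.
  node2: a read changed (node1 8->4) — executes, giving -7.
  node4: a read changed (node2 -11->-7; input1 8->4) — executes, giving -11.
  node5: a read changed (input1 8->4; node4 -19->-11) — executes, giving 15.
  node6: a read changed (node1 8->4) — executes, giving -3 — identical to its old value.
  node7: a read changed (node4 -19->-11) — executes, giving -3 — identical to its old value.
  node8: dirty, but its reads are unchanged (node7 unchanged, node6 unchanged); cached -6 stands.
  node9: dirty, but its reads are unchanged (input2 unchanged, node7 unchanged); cached -6 stands.
  node11: dirty, but its reads are unchanged (node8 unchanged, node9 unchanged); cached 0 stands.
  node12: dirty, but its reads are unchanged (node11 unchanged, node11 unchanged); cached 0 stands.
  node13: a read changed (node5 27->15) — executes, giving 15.
  node14: a read changed (node13 27->15) — executes, giving 0 — identical to its old value.
  node16: dirty, but its reads are unchanged (node14 unchanged, node12 unchanged); cached 0 stands.
  node17: dirty, but its reads are unchanged (node16 unchanged, node14 unchanged); cached 0 stands.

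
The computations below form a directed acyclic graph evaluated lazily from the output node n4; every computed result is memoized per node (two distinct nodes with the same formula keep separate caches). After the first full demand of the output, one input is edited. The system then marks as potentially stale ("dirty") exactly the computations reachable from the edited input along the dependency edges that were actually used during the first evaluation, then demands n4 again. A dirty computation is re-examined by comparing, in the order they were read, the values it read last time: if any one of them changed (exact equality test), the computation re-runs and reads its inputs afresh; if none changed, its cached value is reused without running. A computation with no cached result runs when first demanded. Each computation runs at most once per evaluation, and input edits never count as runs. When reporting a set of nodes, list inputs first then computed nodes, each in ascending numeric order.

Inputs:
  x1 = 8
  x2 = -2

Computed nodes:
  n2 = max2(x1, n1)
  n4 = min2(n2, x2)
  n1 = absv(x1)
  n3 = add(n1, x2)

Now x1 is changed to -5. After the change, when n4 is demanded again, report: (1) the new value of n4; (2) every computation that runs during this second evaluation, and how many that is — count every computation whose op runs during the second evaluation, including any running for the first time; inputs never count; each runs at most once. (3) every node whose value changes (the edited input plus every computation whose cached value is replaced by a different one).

First demand of the output computes:
  n1 = absv(8) = 8
  n2 = max2(8, 8) = 8
  n4 = min2(8, -2) = -2

After the edit, cleaning proceeds:
  n1: a read changed (x1 8->-5) — executes, giving 5.
  n2: a read changed (x1 8->-5; n1 8->5) — executes, giving 5.
  n4: a read changed (n2 8->5) — executes, giving -2 — identical to its old value.

Demanding n4 again yields -2.
3 computations run: n1, n2, n4.
The nodes whose values change: x1, n1, n2.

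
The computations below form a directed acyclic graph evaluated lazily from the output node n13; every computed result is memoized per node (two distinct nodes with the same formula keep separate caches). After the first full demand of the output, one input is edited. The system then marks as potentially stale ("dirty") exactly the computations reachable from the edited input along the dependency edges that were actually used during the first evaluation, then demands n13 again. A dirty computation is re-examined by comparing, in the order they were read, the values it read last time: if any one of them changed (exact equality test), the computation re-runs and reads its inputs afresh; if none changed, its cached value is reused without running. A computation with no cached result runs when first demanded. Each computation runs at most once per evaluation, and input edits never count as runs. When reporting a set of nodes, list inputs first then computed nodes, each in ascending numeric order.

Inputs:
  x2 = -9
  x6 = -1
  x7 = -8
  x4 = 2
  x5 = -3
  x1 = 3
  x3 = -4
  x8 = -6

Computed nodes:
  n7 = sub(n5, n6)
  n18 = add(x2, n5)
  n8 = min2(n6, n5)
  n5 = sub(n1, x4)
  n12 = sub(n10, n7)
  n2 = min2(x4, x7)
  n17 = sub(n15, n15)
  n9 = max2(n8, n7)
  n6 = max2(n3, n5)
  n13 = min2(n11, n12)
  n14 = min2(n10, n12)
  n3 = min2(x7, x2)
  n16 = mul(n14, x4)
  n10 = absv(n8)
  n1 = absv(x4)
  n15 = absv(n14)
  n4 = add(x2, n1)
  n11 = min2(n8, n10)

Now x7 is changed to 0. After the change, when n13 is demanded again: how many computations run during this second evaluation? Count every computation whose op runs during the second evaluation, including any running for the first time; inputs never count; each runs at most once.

1 computations run: n3.
Note the absorption at n3: it re-runs yet its value is the same, leaving the output's value untouched.

First demand of the output computes:
  n1 = absv(2) = 2
  n3 = min2(-8, -9) = -9
  n5 = sub(2, 2) = 0
  n6 = max2(-9, 0) = 0
  n7 = sub(0, 0) = 0
  n8 = min2(0, 0) = 0
  n10 = absv(0) = 0
  n11 = min2(0, 0) = 0
  n12 = sub(0, 0) = 0
  n13 = min2(0, 0) = 0

After the edit, cleaning proceeds:
  n3: a read changed (x7 -8->0) — executes, giving -9 — identical to its old value.
  n6: dirty, but its reads are unchanged (n3 unchanged, n5 unchanged); cached 0 stands.
  n7: dirty, but its reads are unchanged (n5 unchanged, n6 unchanged); cached 0 stands.
  n8: dirty, but its reads are unchanged (n6 unchanged, n5 unchanged); cached 0 stands.
  n10: dirty, but its reads are unchanged (n8 unchanged); cached 0 stands.
  n11: dirty, but its reads are unchanged (n8 unchanged, n10 unchanged); cached 0 stands.
  n12: dirty, but its reads are unchanged (n10 unchanged, n7 unchanged); cached 0 stands.
  n13: dirty, but its reads are unchanged (n11 unchanged, n12 unchanged); cached 0 stands.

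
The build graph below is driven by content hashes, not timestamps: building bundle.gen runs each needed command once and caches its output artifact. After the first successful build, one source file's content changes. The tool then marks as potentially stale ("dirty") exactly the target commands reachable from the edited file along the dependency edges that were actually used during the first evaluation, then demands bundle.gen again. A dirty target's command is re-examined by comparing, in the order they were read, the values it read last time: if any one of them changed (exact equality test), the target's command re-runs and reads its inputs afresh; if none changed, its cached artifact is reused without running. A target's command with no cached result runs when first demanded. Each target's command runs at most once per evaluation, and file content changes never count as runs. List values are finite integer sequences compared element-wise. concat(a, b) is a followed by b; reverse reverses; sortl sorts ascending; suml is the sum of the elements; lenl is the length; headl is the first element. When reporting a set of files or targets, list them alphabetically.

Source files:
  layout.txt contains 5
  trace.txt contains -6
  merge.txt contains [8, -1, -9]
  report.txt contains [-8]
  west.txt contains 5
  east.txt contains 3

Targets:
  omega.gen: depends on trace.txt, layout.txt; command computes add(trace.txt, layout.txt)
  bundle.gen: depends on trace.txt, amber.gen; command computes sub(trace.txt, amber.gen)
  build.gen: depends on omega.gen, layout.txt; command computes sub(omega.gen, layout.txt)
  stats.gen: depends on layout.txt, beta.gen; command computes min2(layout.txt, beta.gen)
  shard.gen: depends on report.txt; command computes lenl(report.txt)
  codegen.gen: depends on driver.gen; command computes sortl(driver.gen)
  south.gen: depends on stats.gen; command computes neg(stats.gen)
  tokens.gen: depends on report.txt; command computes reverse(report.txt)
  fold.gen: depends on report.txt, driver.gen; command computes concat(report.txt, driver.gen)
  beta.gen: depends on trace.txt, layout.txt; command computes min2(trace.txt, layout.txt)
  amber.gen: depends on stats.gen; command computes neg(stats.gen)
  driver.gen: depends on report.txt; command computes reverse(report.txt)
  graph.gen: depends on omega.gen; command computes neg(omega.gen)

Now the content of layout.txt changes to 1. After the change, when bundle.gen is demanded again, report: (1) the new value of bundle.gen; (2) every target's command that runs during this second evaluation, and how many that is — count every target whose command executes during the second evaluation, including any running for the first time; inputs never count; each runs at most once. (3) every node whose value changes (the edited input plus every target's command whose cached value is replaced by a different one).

Initial pass — values computed on the first demand:
  beta.gen = min2(-6, 5) = -6
  stats.gen = min2(5, -6) = -6
  amber.gen = neg(-6) = 6
  bundle.gen = sub(-6, 6) = -12

Second demand — change propagation:
  beta.gen: re-runs because layout.txt 5->1; new result -6 (unchanged).
  stats.gen: re-runs because layout.txt 5->1; new result -6 (unchanged).
  amber.gen: re-examined; everything it read last time is the same (stats.gen unchanged) — cache 6 kept, no run.
  bundle.gen: re-examined; everything it read last time is the same (trace.txt unchanged, amber.gen unchanged) — cache -12 kept, no run.

The important point: at amber.gen every value read last time is unchanged, so the dirty flag clears without a run.

bundle.gen now evaluates to -12.
Run set: beta.gen, stats.gen (2 run).
Changed values: layout.txt.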